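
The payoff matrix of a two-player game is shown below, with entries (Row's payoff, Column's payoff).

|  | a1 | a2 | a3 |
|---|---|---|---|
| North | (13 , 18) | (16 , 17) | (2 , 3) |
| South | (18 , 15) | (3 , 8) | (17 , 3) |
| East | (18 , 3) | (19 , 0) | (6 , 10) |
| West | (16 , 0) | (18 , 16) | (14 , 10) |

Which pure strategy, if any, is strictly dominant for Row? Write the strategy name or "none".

North fails to dominate South at a1 (13<18).
South fails to dominate North at a2 (3<16).
East fails to dominate South at a1 (18=18).
West fails to dominate South at a1 (16<18).
No single strategy dominates all the others.

none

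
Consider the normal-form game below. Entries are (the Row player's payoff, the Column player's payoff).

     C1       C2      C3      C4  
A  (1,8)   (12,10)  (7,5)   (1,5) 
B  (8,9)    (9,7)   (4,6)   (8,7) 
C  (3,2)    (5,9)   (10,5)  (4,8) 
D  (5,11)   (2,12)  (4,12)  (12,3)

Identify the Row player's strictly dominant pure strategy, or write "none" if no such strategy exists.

A fails to dominate B at C1 (1<8).
B fails to dominate A at C2 (9<12).
C fails to dominate A at C2 (5<12).
D fails to dominate A at C2 (2<12).
No single strategy dominates all the others.

none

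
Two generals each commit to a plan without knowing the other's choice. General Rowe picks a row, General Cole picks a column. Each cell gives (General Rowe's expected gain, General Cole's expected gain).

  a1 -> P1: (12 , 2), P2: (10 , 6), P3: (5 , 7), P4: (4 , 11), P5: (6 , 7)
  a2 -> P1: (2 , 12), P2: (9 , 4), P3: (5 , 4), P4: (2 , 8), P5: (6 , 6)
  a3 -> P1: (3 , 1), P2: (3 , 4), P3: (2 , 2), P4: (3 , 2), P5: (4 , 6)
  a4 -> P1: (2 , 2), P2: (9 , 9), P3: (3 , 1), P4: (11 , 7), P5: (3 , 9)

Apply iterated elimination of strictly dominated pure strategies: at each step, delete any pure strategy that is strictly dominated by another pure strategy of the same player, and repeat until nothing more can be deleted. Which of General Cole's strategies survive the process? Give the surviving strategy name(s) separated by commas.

For General Rowe, a1 strictly dominates a3 on the remaining columns (P1: 12>3, P2: 10>3, P3: 5>2, P4: 4>3, P5: 6>4); eliminate a3.
General Cole's strategy P3 is strictly dominated by P4 (a1: 11>7, a2: 8>4, a4: 7>1) and is removed.
Among the remaining strategies, none is strictly dominated by another pure strategy of the same player, so the elimination stops.
Surviving strategies — General Rowe: {a1, a2, a4}; General Cole: {P1, P2, P4, P5}.

P1, P2, P4, P5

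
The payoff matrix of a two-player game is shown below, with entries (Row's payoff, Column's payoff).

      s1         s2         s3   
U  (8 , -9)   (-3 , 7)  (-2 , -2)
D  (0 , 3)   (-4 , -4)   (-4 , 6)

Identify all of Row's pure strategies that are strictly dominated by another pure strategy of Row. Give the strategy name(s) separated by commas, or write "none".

D

Nothing dominates U: D at s1 (8>0).
D: dominated, since U does at least as well everywhere (s1: 8>0, s2: -3>-4, s3: -2>-4).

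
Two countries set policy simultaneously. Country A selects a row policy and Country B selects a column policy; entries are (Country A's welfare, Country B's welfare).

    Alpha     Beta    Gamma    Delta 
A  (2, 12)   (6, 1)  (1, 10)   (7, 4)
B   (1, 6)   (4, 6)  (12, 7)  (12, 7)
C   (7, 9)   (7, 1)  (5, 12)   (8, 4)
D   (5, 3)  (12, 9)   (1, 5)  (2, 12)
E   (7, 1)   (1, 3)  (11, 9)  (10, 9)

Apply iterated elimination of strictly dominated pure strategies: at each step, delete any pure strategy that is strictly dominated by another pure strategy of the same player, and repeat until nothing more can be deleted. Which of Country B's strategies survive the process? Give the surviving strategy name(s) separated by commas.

Gamma, Delta

Row A is eliminated: C beats it against every remaining column (Alpha: 7>2, Beta: 7>6, Gamma: 5>1, Delta: 8>7).
Column Alpha is eliminated: Gamma beats it against every remaining row (B: 7>6, C: 12>9, D: 5>3, E: 9>1).
For Country A, B strictly dominates E on the remaining columns (Beta: 4>1, Gamma: 12>11, Delta: 12>10); eliminate E.
For Country B, Delta strictly dominates Beta on the remaining rows (B: 7>6, C: 4>1, D: 12>9); eliminate Beta.
Row C is eliminated: B beats it against every remaining column (Gamma: 12>5, Delta: 12>8).
Row D is eliminated: B beats it against every remaining column (Gamma: 12>1, Delta: 12>2).
Among the remaining strategies, none is strictly dominated by another pure strategy of the same player, so the elimination stops.
Surviving strategies — Country A: {B}; Country B: {Gamma, Delta}.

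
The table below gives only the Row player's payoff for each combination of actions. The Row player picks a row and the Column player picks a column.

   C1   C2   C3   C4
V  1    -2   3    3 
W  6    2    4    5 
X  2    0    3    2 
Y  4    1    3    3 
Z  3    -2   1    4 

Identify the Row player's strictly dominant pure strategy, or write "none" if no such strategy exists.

W vs V: C1: 6>1, C2: 2>-2, C3: 4>3, C4: 5>3.
W vs X: C1: 6>2, C2: 2>0, C3: 4>3, C4: 5>2.
W vs Y: C1: 6>4, C2: 2>1, C3: 4>3, C4: 5>3.
W vs Z: C1: 6>3, C2: 2>-2, C3: 4>1, C4: 5>4.
W strictly beats every other strategy against every opponent action, so it is strictly dominant.

W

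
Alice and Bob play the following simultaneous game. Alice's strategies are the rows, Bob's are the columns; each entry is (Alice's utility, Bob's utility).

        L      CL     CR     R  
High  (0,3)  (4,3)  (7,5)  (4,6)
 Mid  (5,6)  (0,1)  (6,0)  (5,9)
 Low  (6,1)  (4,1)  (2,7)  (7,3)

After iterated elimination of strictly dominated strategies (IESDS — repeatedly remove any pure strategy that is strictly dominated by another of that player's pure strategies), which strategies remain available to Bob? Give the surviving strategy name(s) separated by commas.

Column L is eliminated: R beats it against every remaining row (High: 6>3, Mid: 9>6, Low: 3>1).
Bob's strategy CL is strictly dominated by R (High: 6>3, Mid: 9>1, Low: 3>1) and is removed.
Among the remaining strategies, none is strictly dominated by another pure strategy of the same player, so the elimination stops.
Surviving strategies — Alice: {High, Mid, Low}; Bob: {CR, R}.

CR, R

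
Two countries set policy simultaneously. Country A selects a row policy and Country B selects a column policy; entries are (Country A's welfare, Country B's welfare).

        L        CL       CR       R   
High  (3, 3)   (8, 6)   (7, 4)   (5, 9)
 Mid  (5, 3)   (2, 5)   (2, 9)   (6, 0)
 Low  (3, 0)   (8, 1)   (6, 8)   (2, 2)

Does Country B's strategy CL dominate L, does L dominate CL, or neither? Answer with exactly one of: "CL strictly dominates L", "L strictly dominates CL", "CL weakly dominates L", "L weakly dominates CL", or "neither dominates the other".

CL's payoffs vs L's, by Country A's action — High: 6>3, Mid: 5>3, Low: 1>0.
Every comparison favours CL, so CL strictly dominates L.

CL strictly dominates L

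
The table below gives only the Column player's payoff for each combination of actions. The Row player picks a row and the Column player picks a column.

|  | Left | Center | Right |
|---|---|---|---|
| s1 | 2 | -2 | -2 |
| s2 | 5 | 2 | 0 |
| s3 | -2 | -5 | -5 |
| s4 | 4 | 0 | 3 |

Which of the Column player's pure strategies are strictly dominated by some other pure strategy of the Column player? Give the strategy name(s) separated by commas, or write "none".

Center, Right

Nothing dominates Left: Center at s1 (2>-2); Right at s1 (2>-2).
Center is strictly dominated by Left (s1: 2>-2, s2: 5>2, s3: -2>-5, s4: 4>0).
Left strictly dominates Right — s1: 2>-2, s2: 5>0, s3: -2>-5, s4: 4>3.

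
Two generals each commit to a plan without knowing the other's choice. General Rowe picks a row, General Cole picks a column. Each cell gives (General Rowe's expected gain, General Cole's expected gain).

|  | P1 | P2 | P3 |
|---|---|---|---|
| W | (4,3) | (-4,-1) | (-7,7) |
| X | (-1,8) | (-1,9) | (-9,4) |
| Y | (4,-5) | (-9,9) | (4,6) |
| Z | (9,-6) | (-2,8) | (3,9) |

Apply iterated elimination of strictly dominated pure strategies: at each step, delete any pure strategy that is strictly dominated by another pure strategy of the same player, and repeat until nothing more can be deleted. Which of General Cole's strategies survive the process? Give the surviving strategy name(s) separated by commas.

General Rowe's strategy W is strictly dominated by Z (P1: 9>4, P2: -2>-4, P3: 3>-7) and is removed.
Column P1 is eliminated: P2 beats it against every remaining row (X: 9>8, Y: 9>-5, Z: 8>-6).
Among the remaining strategies, none is strictly dominated by another pure strategy of the same player, so the elimination stops.
Surviving strategies — General Rowe: {X, Y, Z}; General Cole: {P2, P3}.

P2, P3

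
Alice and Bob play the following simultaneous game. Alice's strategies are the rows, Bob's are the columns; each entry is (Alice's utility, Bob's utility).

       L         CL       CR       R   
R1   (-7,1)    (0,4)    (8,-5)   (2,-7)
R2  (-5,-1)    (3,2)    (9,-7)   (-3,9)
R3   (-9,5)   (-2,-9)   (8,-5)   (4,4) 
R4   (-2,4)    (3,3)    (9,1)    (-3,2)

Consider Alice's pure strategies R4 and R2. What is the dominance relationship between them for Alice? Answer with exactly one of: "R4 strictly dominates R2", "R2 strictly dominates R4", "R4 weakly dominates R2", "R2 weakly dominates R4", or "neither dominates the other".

Compare R4 to R2 across each opponent action: L: -2>-5, CL: 3=3, CR: 9=9, R: -3=-3.
R4 is at least as good everywhere and strictly better somewhere (tied only at CL, CR, R), so R4 weakly but not strictly dominates R2.

R4 weakly dominates R2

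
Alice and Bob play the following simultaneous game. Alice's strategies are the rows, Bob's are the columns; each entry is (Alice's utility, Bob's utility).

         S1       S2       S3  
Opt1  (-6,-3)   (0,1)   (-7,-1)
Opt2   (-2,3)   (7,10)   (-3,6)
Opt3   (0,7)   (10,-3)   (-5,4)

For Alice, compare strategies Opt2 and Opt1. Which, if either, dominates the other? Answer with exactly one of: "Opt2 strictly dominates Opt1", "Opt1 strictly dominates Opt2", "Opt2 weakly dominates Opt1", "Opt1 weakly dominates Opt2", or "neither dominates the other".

Opt2 strictly dominates Opt1

Opt2's payoffs vs Opt1's, by Bob's action — S1: -2>-6, S2: 7>0, S3: -3>-7.
Every comparison favours Opt2, so Opt2 strictly dominates Opt1.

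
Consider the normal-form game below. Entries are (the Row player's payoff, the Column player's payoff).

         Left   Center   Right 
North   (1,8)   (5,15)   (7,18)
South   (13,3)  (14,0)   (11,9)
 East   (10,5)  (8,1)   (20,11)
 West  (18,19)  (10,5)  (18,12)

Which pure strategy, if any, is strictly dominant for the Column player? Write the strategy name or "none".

Left fails to dominate Center at North (8<15).
Center fails to dominate Left at South (0<3).
Right fails to dominate Left at West (12<19).
No single strategy dominates all the others.

none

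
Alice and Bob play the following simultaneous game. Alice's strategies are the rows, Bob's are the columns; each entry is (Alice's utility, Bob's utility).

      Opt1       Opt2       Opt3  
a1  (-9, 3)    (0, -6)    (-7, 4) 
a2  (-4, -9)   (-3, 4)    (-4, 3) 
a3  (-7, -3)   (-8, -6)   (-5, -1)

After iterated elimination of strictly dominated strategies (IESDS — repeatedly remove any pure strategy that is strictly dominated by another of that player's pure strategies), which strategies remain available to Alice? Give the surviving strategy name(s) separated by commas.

Alice's strategy a3 is strictly dominated by a2 (Opt1: -4>-7, Opt2: -3>-8, Opt3: -4>-5) and is removed.
For Bob, Opt3 strictly dominates Opt1 on the remaining rows (a1: 4>3, a2: 3>-9); eliminate Opt1.
Among the remaining strategies, none is strictly dominated by another pure strategy of the same player, so the elimination stops.
Surviving strategies — Alice: {a1, a2}; Bob: {Opt2, Opt3}.

a1, a2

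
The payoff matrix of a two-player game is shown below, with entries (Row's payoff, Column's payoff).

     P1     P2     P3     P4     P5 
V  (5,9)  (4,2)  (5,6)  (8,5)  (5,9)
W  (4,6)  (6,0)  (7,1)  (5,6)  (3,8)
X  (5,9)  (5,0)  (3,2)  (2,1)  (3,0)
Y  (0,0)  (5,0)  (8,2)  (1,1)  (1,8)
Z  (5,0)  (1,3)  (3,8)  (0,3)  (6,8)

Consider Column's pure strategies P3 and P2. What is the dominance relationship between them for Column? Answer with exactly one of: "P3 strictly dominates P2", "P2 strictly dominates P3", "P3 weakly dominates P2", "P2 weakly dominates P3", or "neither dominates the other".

P3 strictly dominates P2

P3's payoffs vs P2's, by Row's action — V: 6>2, W: 1>0, X: 2>0, Y: 2>0, Z: 8>3.
P3 gives a strictly higher payoff against every action of Row, so P3 strictly dominates P2.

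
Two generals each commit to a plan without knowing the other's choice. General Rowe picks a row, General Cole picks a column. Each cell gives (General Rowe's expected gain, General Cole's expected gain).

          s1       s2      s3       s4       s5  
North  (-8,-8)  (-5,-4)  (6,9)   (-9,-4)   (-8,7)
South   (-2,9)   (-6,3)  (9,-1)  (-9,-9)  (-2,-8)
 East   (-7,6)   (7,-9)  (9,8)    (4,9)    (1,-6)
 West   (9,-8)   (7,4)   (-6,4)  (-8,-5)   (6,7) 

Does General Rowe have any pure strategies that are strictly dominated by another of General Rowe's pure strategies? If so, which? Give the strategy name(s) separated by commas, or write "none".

East strictly dominates North — s1: -7>-8, s2: 7>-5, s3: 9>6, s4: 4>-9, s5: 1>-8.
South is not dominated — it holds its own against North at s1 (-2>-8); East at s1 (-2>-7); West at s3 (9>-6).
East is not dominated — it holds its own against North at s1 (-7>-8); South at s2 (7>-6); West at s2 (7=7).
West is not dominated — it holds its own against North at s1 (9>-8); South at s1 (9>-2); East at s1 (9>-7).

North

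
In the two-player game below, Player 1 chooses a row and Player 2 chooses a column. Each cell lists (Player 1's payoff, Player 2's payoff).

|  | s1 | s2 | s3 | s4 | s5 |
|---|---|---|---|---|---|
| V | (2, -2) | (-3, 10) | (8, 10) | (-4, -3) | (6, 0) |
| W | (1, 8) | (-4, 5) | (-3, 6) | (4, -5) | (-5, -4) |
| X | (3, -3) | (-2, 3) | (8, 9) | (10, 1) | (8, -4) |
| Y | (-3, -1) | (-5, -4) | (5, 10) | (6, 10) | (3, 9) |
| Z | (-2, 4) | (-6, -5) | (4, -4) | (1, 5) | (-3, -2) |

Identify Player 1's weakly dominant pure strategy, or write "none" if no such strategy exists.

X

X vs V: s1: 3>2, s2: -2>-3, s3: 8=8, s4: 10>-4, s5: 8>6.
X vs W: s1: 3>1, s2: -2>-4, s3: 8>-3, s4: 10>4, s5: 8>-5.
X vs Y: s1: 3>-3, s2: -2>-5, s3: 8>5, s4: 10>6, s5: 8>3.
X vs Z: s1: 3>-2, s2: -2>-6, s3: 8>4, s4: 10>1, s5: 8>-3.
X is at least as good as every other strategy against every opponent action, so it is weakly dominant.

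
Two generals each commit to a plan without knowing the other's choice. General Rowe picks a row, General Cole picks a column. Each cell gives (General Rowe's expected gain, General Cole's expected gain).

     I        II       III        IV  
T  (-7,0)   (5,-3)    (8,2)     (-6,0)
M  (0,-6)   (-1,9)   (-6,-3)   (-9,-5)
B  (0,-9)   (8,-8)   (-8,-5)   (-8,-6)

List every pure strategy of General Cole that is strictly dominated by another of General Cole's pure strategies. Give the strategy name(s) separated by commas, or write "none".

I, IV

I is strictly dominated by III (T: 2>0, M: -3>-6, B: -5>-9).
II: no other strategy beats it everywhere (I at M (9>-6); III at M (9>-3); IV at M (9>-5)).
III: no other strategy beats it everywhere (I at T (2>0); II at T (2>-3); IV at T (2>0)).
IV: dominated, since III does at least as well everywhere (T: 2>0, M: -3>-5, B: -5>-6).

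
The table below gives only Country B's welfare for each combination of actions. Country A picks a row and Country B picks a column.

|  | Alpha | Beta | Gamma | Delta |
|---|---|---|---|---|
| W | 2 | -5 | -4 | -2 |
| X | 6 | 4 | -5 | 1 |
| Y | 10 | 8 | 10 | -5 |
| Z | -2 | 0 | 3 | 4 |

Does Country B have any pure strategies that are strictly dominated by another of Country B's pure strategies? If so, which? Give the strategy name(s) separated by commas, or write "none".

Alpha: no other strategy beats it everywhere (Beta at W (2>-5); Gamma at W (2>-4); Delta at W (2>-2)).
Nothing dominates Beta: Alpha at Z (0>-2); Gamma at X (4>-5); Delta at X (4>1).
Gamma: no other strategy beats it everywhere (Alpha at Y (10=10); Beta at W (-4>-5); Delta at Y (10>-5)).
Delta is not dominated — it holds its own against Alpha at Z (4>-2); Beta at W (-2>-5); Gamma at W (-2>-4).

none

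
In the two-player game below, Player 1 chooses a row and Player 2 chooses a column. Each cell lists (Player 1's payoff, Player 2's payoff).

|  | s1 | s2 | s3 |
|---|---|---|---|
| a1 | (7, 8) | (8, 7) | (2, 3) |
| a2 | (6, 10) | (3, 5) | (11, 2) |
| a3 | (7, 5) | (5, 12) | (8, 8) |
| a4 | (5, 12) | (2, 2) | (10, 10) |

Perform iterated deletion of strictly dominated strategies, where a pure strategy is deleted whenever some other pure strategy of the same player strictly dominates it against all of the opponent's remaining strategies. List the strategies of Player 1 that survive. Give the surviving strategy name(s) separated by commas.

a1, a3

Player 1's strategy a4 is strictly dominated by a2 (s1: 6>5, s2: 3>2, s3: 11>10) and is removed.
For Player 2, s2 strictly dominates s3 on the remaining rows (a1: 7>3, a2: 5>2, a3: 12>8); eliminate s3.
Row a2 is eliminated: a1 beats it against every remaining column (s1: 7>6, s2: 8>3).
Among the remaining strategies, none is strictly dominated by another pure strategy of the same player, so the elimination stops.
Surviving strategies — Player 1: {a1, a3}; Player 2: {s1, s2}.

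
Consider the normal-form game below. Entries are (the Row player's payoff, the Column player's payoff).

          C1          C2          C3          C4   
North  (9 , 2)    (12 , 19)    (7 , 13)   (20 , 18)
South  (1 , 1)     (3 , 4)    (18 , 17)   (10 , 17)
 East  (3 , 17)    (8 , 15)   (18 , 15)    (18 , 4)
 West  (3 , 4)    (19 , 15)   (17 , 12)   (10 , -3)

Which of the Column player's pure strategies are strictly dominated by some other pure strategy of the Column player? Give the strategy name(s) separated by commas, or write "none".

none

C1: no other strategy beats it everywhere (C2 at East (17>15); C3 at East (17>15); C4 at East (17>4)).
Nothing dominates C2: C1 at North (19>2); C3 at North (19>13); C4 at North (19>18).
Nothing dominates C3: C1 at North (13>2); C2 at South (17>4); C4 at South (17=17).
C4: no other strategy beats it everywhere (C1 at North (18>2); C2 at South (17>4); C3 at North (18>13)).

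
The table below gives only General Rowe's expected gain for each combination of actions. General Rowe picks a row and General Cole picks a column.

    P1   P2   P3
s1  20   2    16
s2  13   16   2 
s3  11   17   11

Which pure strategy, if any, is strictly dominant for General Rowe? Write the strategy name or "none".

none

s1 fails to dominate s2 at P2 (2<16).
s2 fails to dominate s1 at P1 (13<20).
s3 fails to dominate s1 at P1 (11<20).
No single strategy dominates all the others.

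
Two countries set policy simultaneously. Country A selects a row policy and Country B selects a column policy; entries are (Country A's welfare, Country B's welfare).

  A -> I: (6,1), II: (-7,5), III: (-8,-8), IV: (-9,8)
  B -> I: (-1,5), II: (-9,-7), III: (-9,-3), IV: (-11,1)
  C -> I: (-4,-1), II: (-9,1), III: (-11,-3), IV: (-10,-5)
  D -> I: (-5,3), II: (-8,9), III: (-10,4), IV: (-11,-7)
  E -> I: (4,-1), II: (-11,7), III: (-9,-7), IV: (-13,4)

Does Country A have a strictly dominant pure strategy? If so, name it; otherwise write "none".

A

A vs B: I: 6>-1, II: -7>-9, III: -8>-9, IV: -9>-11.
A vs C: I: 6>-4, II: -7>-9, III: -8>-11, IV: -9>-10.
A vs D: I: 6>-5, II: -7>-8, III: -8>-10, IV: -9>-11.
A vs E: I: 6>4, II: -7>-11, III: -8>-9, IV: -9>-13.
A strictly beats every other strategy against every opponent action, so it is strictly dominant.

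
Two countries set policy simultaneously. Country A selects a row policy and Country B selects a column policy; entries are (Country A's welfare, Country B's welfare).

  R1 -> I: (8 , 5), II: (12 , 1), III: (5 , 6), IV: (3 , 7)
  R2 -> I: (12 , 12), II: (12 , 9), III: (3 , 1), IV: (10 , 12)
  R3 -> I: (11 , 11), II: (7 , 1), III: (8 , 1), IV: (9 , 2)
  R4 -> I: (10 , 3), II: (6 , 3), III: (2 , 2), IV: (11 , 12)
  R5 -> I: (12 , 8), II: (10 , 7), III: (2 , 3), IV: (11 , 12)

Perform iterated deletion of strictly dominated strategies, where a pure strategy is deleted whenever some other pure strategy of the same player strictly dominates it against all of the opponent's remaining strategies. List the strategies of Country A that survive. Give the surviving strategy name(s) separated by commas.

For Country B, IV strictly dominates II on the remaining rows (R1: 7>1, R2: 12>9, R3: 2>1, R4: 12>3, R5: 12>7); eliminate II.
For Country A, R3 strictly dominates R1 on the remaining columns (I: 11>8, III: 8>5, IV: 9>3); eliminate R1.
Country B's strategy III is strictly dominated by I (R2: 12>1, R3: 11>1, R4: 3>2, R5: 8>3) and is removed.
For Country A, R2 strictly dominates R3 on the remaining columns (I: 12>11, IV: 10>9); eliminate R3.
Among the remaining strategies, none is strictly dominated by another pure strategy of the same player, so the elimination stops.
Surviving strategies — Country A: {R2, R4, R5}; Country B: {I, IV}.

R2, R4, R5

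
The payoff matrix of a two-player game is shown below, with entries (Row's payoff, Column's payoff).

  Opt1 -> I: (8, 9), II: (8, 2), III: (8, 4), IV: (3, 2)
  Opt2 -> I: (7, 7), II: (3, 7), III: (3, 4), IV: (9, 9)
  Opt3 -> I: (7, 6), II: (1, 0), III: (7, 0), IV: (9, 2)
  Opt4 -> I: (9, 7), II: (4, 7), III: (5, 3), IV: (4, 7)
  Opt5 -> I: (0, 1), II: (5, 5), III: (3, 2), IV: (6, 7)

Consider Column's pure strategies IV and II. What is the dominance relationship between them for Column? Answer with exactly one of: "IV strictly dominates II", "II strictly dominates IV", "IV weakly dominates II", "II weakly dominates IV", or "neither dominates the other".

IV's payoffs vs II's, by Row's action — Opt1: 2=2, Opt2: 9>7, Opt3: 2>0, Opt4: 7=7, Opt5: 7>5.
IV is at least as good everywhere and strictly better somewhere (tied only at Opt1, Opt4), so IV weakly but not strictly dominates II.

IV weakly dominates II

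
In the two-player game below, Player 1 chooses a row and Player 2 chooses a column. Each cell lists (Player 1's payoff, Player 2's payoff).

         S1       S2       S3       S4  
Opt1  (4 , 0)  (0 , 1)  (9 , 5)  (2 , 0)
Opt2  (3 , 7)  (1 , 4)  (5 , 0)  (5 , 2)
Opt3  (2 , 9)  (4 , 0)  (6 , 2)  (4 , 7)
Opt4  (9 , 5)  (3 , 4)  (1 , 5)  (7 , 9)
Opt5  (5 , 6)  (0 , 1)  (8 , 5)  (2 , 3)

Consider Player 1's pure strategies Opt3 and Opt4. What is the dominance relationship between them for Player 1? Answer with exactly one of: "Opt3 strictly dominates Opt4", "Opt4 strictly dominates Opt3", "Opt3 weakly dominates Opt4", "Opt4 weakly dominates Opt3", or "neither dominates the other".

Compare Opt3 to Opt4 across every action of Player 2: S1: 2<9, S2: 4>3, S3: 6>1, S4: 4<7.
Opt3 does better at S2, S3 but worse at S1, S4; neither strategy dominates the other.

neither dominates the other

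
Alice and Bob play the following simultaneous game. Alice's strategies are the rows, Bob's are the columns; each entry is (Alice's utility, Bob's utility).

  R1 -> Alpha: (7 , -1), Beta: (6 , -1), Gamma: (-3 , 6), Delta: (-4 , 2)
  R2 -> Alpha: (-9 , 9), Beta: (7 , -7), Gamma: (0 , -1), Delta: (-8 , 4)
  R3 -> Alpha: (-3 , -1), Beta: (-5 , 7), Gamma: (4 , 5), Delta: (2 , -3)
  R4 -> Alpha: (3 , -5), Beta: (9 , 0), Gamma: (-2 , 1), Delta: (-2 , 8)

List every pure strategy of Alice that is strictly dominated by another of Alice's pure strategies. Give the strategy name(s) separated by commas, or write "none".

none

R1 is not dominated — it holds its own against R2 at Alpha (7>-9); R3 at Alpha (7>-3); R4 at Alpha (7>3).
Nothing dominates R2: R1 at Beta (7>6); R3 at Beta (7>-5); R4 at Gamma (0>-2).
Nothing dominates R3: R1 at Gamma (4>-3); R2 at Alpha (-3>-9); R4 at Gamma (4>-2).
Nothing dominates R4: R1 at Beta (9>6); R2 at Alpha (3>-9); R3 at Alpha (3>-3).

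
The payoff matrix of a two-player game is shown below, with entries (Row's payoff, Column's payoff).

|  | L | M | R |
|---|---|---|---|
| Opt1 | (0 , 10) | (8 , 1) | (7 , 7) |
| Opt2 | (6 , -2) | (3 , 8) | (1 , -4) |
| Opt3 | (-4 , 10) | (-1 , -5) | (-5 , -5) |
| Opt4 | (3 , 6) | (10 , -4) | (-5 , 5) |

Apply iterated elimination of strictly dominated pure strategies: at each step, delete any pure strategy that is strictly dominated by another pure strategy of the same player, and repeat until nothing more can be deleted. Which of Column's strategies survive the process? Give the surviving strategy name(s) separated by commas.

L, M

For Row, Opt1 strictly dominates Opt3 on the remaining columns (L: 0>-4, M: 8>-1, R: 7>-5); eliminate Opt3.
Column R is eliminated: L beats it against every remaining row (Opt1: 10>7, Opt2: -2>-4, Opt4: 6>5).
Row's strategy Opt1 is strictly dominated by Opt4 (L: 3>0, M: 10>8) and is removed.
Among the remaining strategies, none is strictly dominated by another pure strategy of the same player, so the elimination stops.
Surviving strategies — Row: {Opt2, Opt4}; Column: {L, M}.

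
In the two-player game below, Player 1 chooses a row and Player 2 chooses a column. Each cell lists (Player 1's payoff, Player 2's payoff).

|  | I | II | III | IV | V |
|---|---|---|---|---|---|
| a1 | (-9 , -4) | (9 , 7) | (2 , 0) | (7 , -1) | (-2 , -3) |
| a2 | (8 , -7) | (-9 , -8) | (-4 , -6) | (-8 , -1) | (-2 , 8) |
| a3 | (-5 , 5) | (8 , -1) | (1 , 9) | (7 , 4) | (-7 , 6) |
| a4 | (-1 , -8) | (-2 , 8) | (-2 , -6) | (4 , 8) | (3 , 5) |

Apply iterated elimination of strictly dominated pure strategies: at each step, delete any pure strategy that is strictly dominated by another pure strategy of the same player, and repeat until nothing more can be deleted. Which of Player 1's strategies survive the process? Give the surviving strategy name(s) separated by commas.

a1, a3, a4

Column I is eliminated: III beats it against every remaining row (a1: 0>-4, a2: -6>-7, a3: 9>5, a4: -6>-8).
For Player 1, a4 strictly dominates a2 on the remaining columns (II: -2>-9, III: -2>-4, IV: 4>-8, V: 3>-2); eliminate a2.
Among the remaining strategies, none is strictly dominated by another pure strategy of the same player, so the elimination stops.
Surviving strategies — Player 1: {a1, a3, a4}; Player 2: {II, III, IV, V}.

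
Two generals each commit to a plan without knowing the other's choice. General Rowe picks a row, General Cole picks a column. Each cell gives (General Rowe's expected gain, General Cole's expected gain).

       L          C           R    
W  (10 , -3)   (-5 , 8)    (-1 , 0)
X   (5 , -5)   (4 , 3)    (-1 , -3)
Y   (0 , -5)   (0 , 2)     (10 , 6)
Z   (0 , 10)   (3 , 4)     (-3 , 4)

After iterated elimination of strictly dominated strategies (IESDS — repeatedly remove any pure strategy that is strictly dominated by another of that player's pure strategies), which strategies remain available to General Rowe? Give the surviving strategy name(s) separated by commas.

X, Y

For General Rowe, X strictly dominates Z on the remaining columns (L: 5>0, C: 4>3, R: -1>-3); eliminate Z.
General Cole's strategy L is strictly dominated by C (W: 8>-3, X: 3>-5, Y: 2>-5) and is removed.
For General Rowe, Y strictly dominates W on the remaining columns (C: 0>-5, R: 10>-1); eliminate W.
Among the remaining strategies, none is strictly dominated by another pure strategy of the same player, so the elimination stops.
Surviving strategies — General Rowe: {X, Y}; General Cole: {C, R}.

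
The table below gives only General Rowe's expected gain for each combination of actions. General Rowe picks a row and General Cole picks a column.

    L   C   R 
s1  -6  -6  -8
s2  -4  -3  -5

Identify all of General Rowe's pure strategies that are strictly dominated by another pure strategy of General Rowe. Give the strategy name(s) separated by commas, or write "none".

s1

s2 strictly dominates s1 — L: -4>-6, C: -3>-6, R: -5>-8.
s2: no other strategy beats it everywhere (s1 at L (-4>-6)).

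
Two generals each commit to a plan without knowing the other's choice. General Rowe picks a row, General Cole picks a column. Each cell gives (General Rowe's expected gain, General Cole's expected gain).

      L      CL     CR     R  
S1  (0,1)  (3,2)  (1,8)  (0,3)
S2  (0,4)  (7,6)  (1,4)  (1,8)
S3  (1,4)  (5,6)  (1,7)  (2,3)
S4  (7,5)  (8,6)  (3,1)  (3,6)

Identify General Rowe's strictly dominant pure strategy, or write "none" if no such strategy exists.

S4 vs S1: L: 7>0, CL: 8>3, CR: 3>1, R: 3>0.
S4 vs S2: L: 7>0, CL: 8>7, CR: 3>1, R: 3>1.
S4 vs S3: L: 7>1, CL: 8>5, CR: 3>1, R: 3>2.
S4 strictly beats every other strategy against every opponent action, so it is strictly dominant.

S4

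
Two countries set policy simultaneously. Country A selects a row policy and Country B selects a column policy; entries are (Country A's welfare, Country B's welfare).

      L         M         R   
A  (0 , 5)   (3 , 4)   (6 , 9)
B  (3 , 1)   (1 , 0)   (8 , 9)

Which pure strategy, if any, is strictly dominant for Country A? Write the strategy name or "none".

none

A fails to dominate B at L (0<3).
B fails to dominate A at M (1<3).
No single strategy dominates all the others.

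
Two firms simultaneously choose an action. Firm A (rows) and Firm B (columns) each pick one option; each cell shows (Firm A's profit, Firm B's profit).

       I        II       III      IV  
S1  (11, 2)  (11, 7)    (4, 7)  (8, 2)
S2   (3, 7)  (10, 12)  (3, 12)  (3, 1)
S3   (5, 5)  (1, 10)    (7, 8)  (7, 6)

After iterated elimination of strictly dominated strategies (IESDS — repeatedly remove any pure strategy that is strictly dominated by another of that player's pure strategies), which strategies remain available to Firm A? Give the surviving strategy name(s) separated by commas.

S1, S3

Row S2 is eliminated: S1 beats it against every remaining column (I: 11>3, II: 11>10, III: 4>3, IV: 8>3).
Column I is eliminated: II beats it against every remaining row (S1: 7>2, S3: 10>5).
For Firm B, II strictly dominates IV on the remaining rows (S1: 7>2, S3: 10>6); eliminate IV.
Among the remaining strategies, none is strictly dominated by another pure strategy of the same player, so the elimination stops.
Surviving strategies — Firm A: {S1, S3}; Firm B: {II, III}.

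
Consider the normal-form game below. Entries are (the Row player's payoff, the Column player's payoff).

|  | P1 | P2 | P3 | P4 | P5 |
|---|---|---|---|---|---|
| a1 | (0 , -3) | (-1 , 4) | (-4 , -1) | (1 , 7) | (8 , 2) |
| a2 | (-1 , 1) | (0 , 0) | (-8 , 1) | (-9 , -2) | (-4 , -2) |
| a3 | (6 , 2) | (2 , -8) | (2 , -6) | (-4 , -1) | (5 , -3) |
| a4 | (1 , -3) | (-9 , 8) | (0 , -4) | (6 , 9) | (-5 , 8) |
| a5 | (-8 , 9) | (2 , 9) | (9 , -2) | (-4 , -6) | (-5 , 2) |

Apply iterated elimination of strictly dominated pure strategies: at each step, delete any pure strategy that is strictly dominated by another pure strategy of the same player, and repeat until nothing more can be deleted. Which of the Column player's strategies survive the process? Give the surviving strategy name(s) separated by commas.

P1, P2, P4, P5

The Row player's strategy a2 is strictly dominated by a3 (P1: 6>-1, P2: 2>0, P3: 2>-8, P4: -4>-9, P5: 5>-4) and is removed.
Column P3 is eliminated: P5 beats it against every remaining row (a1: 2>-1, a3: -3>-6, a4: 8>-4, a5: 2>-2).
Among the remaining strategies, none is strictly dominated by another pure strategy of the same player, so the elimination stops.
Surviving strategies — the Row player: {a1, a3, a4, a5}; the Column player: {P1, P2, P4, P5}.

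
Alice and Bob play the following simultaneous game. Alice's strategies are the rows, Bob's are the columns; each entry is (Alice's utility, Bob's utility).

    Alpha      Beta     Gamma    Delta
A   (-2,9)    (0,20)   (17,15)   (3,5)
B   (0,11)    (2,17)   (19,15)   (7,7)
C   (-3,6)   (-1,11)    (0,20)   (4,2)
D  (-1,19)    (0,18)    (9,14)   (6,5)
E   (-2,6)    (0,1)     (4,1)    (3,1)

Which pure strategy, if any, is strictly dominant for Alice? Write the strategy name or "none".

B vs A: Alpha: 0>-2, Beta: 2>0, Gamma: 19>17, Delta: 7>3.
B vs C: Alpha: 0>-3, Beta: 2>-1, Gamma: 19>0, Delta: 7>4.
B vs D: Alpha: 0>-1, Beta: 2>0, Gamma: 19>9, Delta: 7>6.
B vs E: Alpha: 0>-2, Beta: 2>0, Gamma: 19>4, Delta: 7>3.
B strictly beats every other strategy against every opponent action, so it is strictly dominant.

B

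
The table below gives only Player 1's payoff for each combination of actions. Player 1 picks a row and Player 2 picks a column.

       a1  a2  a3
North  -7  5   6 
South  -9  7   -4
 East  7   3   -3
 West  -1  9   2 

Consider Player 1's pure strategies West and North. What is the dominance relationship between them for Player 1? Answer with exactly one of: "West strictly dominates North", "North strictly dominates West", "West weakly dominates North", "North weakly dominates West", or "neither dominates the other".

West's payoffs vs North's, by Player 2's action — a1: -1>-7, a2: 9>5, a3: 2<6.
West does better at a1, a2 but worse at a3; neither strategy dominates the other.

neither dominates the other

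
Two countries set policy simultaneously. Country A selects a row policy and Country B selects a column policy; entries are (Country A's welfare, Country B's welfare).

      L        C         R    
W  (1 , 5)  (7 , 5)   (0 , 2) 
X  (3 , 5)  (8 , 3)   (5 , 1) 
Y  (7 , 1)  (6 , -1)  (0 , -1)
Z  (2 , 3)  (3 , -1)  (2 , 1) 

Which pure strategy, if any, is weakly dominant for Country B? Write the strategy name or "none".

L vs C: W: 5=5, X: 5>3, Y: 1>-1, Z: 3>-1.
L vs R: W: 5>2, X: 5>1, Y: 1>-1, Z: 3>1.
L is at least as good as every other strategy against every opponent action, so it is weakly dominant.

L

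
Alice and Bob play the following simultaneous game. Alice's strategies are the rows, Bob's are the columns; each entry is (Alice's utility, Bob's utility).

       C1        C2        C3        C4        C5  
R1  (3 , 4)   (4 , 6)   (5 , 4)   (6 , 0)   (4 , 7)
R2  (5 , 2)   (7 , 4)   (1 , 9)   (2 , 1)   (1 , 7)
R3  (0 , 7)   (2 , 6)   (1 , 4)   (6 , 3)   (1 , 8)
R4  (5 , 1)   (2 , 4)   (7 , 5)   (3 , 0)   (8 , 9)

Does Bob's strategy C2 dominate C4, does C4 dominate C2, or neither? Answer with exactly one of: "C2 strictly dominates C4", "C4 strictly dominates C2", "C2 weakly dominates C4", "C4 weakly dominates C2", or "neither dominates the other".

C2 strictly dominates C4

Compare C2 to C4 across every action of Alice: R1: 6>0, R2: 4>1, R3: 6>3, R4: 4>0.
C2 gives a strictly higher payoff against every action of Alice, so C2 strictly dominates C4.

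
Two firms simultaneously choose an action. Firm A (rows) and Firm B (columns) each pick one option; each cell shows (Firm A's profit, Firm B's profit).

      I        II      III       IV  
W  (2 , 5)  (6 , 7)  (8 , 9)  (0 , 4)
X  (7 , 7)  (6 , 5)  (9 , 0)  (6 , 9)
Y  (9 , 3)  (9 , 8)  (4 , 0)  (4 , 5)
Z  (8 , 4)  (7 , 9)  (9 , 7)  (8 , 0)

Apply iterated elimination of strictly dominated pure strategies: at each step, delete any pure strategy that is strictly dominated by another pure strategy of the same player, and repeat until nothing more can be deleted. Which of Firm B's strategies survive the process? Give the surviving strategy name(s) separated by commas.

II

Firm A's strategy W is strictly dominated by Z (I: 8>2, II: 7>6, III: 9>8, IV: 8>0) and is removed.
Column III is eliminated: II beats it against every remaining row (X: 5>0, Y: 8>0, Z: 9>7).
Row X is eliminated: Z beats it against every remaining column (I: 8>7, II: 7>6, IV: 8>6).
Firm B's strategy I is strictly dominated by II (Y: 8>3, Z: 9>4) and is removed.
Column IV is eliminated: II beats it against every remaining row (Y: 8>5, Z: 9>0).
For Firm A, Y strictly dominates Z on the remaining columns (II: 9>7); eliminate Z.
Among the remaining strategies, none is strictly dominated by another pure strategy of the same player, so the elimination stops.
Surviving strategies — Firm A: {Y}; Firm B: {II}.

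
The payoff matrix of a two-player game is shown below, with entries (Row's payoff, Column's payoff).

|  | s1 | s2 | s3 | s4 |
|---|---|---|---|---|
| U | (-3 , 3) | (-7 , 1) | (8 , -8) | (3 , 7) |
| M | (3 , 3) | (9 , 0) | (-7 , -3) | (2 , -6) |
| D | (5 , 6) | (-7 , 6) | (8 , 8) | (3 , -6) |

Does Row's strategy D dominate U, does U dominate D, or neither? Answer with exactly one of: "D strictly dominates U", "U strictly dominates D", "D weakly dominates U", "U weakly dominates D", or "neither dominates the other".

Compare D to U across every action of Column: s1: 5>-3, s2: -7=-7, s3: 8=8, s4: 3=3.
D is at least as good everywhere and strictly better somewhere (tied only at s2, s3, s4), so D weakly but not strictly dominates U.

D weakly dominates U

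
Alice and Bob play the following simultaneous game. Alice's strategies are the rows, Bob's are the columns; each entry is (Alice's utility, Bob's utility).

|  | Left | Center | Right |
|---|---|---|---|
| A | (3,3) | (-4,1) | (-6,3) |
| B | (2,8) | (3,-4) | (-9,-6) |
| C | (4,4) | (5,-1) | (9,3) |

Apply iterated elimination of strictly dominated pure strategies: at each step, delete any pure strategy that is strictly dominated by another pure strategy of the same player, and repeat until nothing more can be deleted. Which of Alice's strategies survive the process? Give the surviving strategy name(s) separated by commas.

Row A is eliminated: C beats it against every remaining column (Left: 4>3, Center: 5>-4, Right: 9>-6).
Row B is eliminated: C beats it against every remaining column (Left: 4>2, Center: 5>3, Right: 9>-9).
Bob's strategy Center is strictly dominated by Left (C: 4>-1) and is removed.
Column Right is eliminated: Left beats it against every remaining row (C: 4>3).
Among the remaining strategies, none is strictly dominated by another pure strategy of the same player, so the elimination stops.
Surviving strategies — Alice: {C}; Bob: {Left}.

C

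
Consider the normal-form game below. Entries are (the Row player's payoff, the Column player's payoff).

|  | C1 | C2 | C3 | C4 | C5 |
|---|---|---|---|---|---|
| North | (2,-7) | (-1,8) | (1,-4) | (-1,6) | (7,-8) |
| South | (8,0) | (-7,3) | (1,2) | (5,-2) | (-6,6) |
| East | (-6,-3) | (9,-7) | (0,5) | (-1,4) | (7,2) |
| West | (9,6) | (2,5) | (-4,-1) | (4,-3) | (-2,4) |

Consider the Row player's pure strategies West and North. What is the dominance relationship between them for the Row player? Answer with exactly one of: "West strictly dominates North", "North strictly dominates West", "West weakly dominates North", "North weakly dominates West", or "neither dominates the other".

West's payoffs vs North's, by the Column player's action — C1: 9>2, C2: 2>-1, C3: -4<1, C4: 4>-1, C5: -2<7.
West does better at C1, C2, C4 but worse at C3, C5; neither strategy dominates the other.

neither dominates the other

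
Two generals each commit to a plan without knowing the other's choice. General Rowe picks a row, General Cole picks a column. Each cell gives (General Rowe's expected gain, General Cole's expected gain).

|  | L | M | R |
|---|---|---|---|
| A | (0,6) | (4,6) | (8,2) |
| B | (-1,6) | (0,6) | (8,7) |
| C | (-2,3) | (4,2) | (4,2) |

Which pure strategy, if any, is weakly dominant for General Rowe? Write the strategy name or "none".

A vs B: L: 0>-1, M: 4>0, R: 8=8.
A vs C: L: 0>-2, M: 4=4, R: 8>4.
A is at least as good as every other strategy against every opponent action, so it is weakly dominant.

A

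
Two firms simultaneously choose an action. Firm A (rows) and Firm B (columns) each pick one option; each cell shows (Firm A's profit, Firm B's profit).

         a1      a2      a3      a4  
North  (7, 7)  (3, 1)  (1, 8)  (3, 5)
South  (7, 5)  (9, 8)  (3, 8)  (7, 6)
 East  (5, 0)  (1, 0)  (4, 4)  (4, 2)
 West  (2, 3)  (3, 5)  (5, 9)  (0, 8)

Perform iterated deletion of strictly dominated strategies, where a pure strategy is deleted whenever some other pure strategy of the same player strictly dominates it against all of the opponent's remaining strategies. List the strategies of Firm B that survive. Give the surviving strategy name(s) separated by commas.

a2, a3

Column a1 is eliminated: a3 beats it against every remaining row (North: 8>7, South: 8>5, East: 4>0, West: 9>3).
Row North is eliminated: South beats it against every remaining column (a2: 9>3, a3: 3>1, a4: 7>3).
Firm B's strategy a4 is strictly dominated by a3 (South: 8>6, East: 4>2, West: 9>8) and is removed.
For Firm A, West strictly dominates East on the remaining columns (a2: 3>1, a3: 5>4); eliminate East.
Among the remaining strategies, none is strictly dominated by another pure strategy of the same player, so the elimination stops.
Surviving strategies — Firm A: {South, West}; Firm B: {a2, a3}.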